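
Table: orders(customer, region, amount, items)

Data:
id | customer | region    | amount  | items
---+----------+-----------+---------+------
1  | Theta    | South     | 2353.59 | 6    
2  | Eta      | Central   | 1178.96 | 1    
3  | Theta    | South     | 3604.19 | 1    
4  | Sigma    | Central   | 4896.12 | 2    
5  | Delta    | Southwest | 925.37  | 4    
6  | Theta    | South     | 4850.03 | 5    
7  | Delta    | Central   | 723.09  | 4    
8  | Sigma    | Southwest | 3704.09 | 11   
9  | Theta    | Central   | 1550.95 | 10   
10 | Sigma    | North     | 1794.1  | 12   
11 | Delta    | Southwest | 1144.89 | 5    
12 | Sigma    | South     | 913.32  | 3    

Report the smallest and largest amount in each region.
SELECT region, MIN(amount), MAX(amount)
FROM orders
GROUP BY region

Result:
  Central: min=723.09, max=4896.12
  North: min=1794.10, max=1794.10
  South: min=913.32, max=4850.03
  Southwest: min=925.37, max=3704.09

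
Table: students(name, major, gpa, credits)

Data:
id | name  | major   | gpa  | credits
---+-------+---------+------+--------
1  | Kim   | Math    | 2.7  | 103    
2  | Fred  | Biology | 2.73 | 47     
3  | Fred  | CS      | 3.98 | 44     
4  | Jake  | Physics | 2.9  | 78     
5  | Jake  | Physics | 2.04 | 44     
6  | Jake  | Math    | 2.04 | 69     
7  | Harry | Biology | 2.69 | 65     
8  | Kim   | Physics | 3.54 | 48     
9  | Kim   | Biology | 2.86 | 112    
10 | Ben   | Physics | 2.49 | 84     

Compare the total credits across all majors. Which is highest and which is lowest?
SELECT major, SUM(credits)
FROM students
GROUP BY major
ORDER BY SUM(credits)

All groups:
  CS: 44
  Math: 172
  Biology: 224
  Physics: 254

Highest: Physics (254)
Lowest: CS (44)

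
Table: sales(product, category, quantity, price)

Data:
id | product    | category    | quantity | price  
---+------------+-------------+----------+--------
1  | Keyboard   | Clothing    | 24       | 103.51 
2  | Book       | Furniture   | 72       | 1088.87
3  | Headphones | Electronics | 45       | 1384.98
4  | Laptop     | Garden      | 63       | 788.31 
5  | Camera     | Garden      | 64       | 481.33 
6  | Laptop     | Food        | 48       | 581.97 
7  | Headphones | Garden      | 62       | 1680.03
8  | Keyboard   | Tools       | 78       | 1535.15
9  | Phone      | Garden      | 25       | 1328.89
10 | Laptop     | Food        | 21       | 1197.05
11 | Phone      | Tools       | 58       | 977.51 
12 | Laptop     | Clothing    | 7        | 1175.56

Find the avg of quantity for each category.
SELECT category, AVG(quantity) as result
FROM sales
GROUP BY category

Result:
  Clothing: 15.50
  Electronics: 45.00
  Food: 34.50
  Furniture: 72.00
  Garden: 53.50
  Tools: 68.00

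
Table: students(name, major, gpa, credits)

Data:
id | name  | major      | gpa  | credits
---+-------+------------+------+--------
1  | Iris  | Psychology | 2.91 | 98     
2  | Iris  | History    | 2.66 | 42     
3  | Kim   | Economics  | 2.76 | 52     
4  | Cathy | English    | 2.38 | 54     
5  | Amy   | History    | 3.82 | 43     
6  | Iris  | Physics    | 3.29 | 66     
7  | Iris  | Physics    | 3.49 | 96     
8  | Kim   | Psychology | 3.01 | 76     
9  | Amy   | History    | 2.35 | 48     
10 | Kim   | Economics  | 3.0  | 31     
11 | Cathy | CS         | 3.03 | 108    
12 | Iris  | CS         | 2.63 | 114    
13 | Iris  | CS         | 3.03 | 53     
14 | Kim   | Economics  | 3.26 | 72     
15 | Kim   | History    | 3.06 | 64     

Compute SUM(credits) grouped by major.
SELECT major, SUM(credits) as result
FROM students
GROUP BY major

Result:
  CS: 275
  Economics: 155
  English: 54
  History: 197
  Physics: 162
  Psychology: 174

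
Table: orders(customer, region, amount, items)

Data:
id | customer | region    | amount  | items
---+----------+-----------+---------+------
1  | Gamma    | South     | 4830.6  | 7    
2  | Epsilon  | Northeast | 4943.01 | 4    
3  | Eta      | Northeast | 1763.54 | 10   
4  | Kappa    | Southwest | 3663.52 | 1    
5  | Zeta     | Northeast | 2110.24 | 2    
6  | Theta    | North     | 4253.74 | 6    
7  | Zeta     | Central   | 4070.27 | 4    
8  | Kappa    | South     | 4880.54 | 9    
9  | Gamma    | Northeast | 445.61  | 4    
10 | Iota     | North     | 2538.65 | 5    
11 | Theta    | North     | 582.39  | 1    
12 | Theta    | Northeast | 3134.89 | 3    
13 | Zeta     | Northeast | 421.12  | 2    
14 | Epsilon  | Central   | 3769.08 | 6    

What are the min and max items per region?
SELECT region, MIN(items), MAX(items)
FROM orders
GROUP BY region

Result:
  Central: min=4, max=6
  North: min=1, max=6
  Northeast: min=2, max=10
  South: min=7, max=9
  Southwest: min=1, max=1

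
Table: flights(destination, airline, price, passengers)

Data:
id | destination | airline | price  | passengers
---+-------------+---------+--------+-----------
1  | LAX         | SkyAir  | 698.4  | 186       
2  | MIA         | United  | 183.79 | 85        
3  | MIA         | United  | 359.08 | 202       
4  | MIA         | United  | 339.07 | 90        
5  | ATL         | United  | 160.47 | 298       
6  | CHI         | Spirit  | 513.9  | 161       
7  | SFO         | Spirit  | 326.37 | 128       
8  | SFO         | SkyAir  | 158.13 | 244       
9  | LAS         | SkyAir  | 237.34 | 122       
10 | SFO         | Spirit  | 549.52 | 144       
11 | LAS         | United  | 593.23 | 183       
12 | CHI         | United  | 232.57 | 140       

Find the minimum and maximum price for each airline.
SELECT airline, MIN(price), MAX(price)
FROM flights
GROUP BY airline

Result:
  SkyAir: min=158.13, max=698.40
  Spirit: min=326.37, max=549.52
  United: min=160.47, max=593.23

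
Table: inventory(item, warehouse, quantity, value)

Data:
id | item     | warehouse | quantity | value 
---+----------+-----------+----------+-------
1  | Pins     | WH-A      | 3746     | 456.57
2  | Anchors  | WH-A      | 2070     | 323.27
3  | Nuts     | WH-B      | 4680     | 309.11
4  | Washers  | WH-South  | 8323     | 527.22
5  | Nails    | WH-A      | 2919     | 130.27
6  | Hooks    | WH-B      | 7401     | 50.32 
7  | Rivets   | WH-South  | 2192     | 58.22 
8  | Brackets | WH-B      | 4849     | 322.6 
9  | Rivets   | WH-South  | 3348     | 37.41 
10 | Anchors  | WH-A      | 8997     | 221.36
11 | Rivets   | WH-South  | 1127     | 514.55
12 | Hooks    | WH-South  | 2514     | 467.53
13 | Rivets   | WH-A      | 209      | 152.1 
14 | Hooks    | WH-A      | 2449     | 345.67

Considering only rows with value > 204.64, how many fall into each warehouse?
SELECT warehouse, COUNT(*)
FROM inventory
WHERE value > 204.64
GROUP BY warehouse

Note: WHERE filters rows before grouping.

Result:
  WH-A: 4
  WH-B: 2
  WH-South: 3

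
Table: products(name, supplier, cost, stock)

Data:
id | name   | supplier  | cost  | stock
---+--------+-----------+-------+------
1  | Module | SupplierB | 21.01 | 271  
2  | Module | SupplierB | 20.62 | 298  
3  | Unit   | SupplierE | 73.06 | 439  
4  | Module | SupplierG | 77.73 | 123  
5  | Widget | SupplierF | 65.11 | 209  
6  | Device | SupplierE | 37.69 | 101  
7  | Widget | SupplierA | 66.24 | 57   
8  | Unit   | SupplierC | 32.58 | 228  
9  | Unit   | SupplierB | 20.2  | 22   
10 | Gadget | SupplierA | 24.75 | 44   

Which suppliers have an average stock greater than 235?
SELECT supplier, AVG(stock)
FROM products
GROUP BY supplier
HAVING AVG(stock) > 235

Result:
  SupplierE: avg=270.00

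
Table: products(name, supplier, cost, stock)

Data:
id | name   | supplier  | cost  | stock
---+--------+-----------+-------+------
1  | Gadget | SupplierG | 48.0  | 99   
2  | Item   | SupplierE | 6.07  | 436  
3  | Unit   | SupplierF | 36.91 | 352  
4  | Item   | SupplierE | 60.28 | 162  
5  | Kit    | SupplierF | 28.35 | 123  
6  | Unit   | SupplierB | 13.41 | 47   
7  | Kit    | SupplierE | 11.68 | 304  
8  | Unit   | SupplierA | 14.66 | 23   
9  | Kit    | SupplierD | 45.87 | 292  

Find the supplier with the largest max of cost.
SELECT supplier, MAX(cost) as val
FROM products
GROUP BY supplier
ORDER BY val DESC
LIMIT 1

Result: SupplierE with max(cost) = 60.28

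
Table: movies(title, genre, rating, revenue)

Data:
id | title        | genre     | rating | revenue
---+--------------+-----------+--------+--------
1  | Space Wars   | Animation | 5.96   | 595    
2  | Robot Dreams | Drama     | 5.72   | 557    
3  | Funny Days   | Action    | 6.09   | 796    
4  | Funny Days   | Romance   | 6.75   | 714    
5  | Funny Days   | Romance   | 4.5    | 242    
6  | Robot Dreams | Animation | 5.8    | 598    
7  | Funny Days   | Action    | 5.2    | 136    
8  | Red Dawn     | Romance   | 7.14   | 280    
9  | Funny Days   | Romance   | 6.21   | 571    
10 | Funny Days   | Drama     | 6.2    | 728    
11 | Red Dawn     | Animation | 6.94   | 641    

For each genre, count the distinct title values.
SELECT genre, COUNT(DISTINCT title)
FROM movies
GROUP BY genre

Result:
  Action: 1 distinct
  Animation: 3 distinct
  Drama: 2 distinct
  Romance: 2 distinct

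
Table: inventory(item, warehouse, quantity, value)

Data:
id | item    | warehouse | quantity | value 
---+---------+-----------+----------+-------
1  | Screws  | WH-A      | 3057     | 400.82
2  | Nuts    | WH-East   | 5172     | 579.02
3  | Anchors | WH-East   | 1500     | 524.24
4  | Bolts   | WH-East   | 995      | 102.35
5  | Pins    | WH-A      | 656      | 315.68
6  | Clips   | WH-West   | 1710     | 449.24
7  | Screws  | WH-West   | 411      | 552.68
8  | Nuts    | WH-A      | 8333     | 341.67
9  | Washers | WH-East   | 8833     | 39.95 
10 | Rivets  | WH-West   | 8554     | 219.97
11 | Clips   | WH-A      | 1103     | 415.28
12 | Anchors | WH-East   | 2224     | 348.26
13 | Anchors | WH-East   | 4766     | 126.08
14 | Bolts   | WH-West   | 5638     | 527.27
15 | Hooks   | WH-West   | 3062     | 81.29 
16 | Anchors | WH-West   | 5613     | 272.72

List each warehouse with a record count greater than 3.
SELECT warehouse, COUNT(*) as cnt
FROM inventory
GROUP BY warehouse
HAVING COUNT(*) > 3

Result:
  WH-A: 4
  WH-East: 6
  WH-West: 6

Note: HAVING filters groups after aggregation, WHERE filters rows before.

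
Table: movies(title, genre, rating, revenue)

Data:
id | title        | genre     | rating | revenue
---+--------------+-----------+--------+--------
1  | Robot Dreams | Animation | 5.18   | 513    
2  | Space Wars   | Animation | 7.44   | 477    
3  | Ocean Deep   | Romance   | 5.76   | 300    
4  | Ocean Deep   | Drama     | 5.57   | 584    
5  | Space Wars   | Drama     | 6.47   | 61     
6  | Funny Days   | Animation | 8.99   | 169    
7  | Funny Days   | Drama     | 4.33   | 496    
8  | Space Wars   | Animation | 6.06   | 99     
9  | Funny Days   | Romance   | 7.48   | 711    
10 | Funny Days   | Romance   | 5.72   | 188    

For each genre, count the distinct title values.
SELECT genre, COUNT(DISTINCT title)
FROM movies
GROUP BY genre

Result:
  Animation: 3 distinct
  Drama: 3 distinct
  Romance: 2 distinct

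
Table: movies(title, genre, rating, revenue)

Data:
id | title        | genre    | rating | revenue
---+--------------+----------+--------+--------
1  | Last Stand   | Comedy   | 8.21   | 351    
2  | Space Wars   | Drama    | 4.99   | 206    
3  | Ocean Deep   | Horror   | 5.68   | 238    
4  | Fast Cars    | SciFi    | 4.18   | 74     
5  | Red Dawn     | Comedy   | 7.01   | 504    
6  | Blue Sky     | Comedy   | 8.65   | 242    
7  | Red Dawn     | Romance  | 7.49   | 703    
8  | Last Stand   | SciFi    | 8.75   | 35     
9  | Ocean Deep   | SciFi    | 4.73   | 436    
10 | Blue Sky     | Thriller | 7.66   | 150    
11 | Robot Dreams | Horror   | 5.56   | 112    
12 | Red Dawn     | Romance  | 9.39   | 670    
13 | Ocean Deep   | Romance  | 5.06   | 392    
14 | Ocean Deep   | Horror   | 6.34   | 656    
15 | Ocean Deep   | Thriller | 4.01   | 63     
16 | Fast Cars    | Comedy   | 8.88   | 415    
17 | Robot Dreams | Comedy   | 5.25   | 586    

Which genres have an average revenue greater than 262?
SELECT genre, AVG(revenue)
FROM movies
GROUP BY genre
HAVING AVG(revenue) > 262

Result:
  Comedy: avg=419.60
  Horror: avg=335.33
  Romance: avg=588.33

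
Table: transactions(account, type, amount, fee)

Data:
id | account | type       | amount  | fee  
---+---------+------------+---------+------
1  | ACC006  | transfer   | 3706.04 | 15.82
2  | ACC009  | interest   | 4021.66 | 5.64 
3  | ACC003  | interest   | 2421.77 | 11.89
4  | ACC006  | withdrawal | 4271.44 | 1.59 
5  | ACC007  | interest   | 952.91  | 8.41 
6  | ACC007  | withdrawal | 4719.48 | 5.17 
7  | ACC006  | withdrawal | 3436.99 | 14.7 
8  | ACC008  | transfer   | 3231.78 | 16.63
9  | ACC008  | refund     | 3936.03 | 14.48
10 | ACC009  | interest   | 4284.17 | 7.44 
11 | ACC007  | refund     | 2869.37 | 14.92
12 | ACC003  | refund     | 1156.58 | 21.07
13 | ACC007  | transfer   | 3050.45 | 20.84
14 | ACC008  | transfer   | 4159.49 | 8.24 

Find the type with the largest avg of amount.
SELECT type, AVG(amount) as val
FROM transactions
GROUP BY type
ORDER BY val DESC
LIMIT 1

Result: withdrawal with avg(amount) = 4142.64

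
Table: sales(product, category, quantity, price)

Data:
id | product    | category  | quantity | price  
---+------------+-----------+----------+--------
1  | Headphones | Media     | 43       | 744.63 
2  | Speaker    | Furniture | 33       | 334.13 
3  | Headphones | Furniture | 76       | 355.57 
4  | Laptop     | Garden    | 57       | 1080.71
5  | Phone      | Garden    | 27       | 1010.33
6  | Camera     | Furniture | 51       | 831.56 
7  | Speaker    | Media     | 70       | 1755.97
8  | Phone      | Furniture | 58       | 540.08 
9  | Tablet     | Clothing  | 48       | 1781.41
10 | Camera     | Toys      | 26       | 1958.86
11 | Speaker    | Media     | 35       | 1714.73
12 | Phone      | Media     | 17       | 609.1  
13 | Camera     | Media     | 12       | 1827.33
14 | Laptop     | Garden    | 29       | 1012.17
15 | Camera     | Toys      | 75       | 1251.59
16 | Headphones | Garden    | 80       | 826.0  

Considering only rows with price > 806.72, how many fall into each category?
SELECT category, COUNT(*)
FROM sales
WHERE price > 806.72
GROUP BY category

Note: WHERE filters rows before grouping.

Result:
  Clothing: 1
  Furniture: 1
  Garden: 4
  Media: 3
  Toys: 2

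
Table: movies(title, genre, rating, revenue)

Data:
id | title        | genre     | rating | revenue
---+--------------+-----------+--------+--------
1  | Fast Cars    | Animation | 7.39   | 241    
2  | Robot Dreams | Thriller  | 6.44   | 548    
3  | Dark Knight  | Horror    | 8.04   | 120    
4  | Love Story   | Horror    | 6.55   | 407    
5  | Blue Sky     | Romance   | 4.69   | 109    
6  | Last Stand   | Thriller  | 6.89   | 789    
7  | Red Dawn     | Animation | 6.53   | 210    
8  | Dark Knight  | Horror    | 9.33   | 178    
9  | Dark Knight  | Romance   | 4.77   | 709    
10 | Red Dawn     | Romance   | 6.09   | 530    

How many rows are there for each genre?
SELECT genre, COUNT(*) as count
FROM movies
GROUP BY genre

Result:
  Animation: 2
  Horror: 3
  Romance: 3
  Thriller: 2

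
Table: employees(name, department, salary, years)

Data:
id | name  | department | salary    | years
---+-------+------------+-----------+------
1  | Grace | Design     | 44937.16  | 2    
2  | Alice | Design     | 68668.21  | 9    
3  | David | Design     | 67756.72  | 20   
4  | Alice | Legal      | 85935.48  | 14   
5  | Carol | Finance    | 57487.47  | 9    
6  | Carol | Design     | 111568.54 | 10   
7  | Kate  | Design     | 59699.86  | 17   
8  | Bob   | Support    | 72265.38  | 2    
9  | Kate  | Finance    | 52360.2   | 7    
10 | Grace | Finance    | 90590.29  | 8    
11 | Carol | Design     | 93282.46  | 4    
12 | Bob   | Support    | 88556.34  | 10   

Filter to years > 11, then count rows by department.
SELECT department, COUNT(*)
FROM employees
WHERE years > 11
GROUP BY department

Note: WHERE filters rows before grouping.

Result:
  Design: 2
  Legal: 1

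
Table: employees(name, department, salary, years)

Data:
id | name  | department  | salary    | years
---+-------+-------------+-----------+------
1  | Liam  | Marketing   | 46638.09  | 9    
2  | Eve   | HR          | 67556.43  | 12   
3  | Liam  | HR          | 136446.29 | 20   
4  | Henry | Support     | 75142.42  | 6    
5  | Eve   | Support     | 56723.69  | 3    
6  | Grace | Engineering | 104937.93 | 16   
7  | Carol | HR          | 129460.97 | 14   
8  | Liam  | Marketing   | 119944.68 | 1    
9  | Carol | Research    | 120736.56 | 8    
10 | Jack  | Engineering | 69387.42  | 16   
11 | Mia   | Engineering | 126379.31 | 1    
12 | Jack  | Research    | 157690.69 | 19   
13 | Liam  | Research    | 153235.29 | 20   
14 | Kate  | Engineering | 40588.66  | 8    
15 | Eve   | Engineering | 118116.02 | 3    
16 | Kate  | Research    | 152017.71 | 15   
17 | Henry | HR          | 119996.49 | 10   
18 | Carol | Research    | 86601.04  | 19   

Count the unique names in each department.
SELECT department, COUNT(DISTINCT name)
FROM employees
GROUP BY department

Result:
  Engineering: 5 distinct
  HR: 4 distinct
  Marketing: 1 distinct
  Research: 4 distinct
  Support: 2 distinct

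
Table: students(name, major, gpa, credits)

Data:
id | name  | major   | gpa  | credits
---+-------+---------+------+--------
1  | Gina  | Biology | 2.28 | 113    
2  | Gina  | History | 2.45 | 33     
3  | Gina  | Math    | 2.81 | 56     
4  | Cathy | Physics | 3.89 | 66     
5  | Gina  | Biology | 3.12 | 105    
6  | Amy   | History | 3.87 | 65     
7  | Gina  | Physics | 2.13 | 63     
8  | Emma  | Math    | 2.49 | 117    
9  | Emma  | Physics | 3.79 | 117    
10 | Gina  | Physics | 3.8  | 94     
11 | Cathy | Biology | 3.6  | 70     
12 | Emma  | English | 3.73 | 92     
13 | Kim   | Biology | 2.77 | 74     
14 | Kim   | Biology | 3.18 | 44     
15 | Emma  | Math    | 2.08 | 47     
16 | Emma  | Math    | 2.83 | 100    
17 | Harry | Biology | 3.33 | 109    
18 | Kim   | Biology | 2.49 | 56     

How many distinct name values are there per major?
SELECT major, COUNT(DISTINCT name)
FROM students
GROUP BY major

Result:
  Biology: 4 distinct
  English: 1 distinct
  History: 2 distinct
  Math: 2 distinct
  Physics: 3 distinct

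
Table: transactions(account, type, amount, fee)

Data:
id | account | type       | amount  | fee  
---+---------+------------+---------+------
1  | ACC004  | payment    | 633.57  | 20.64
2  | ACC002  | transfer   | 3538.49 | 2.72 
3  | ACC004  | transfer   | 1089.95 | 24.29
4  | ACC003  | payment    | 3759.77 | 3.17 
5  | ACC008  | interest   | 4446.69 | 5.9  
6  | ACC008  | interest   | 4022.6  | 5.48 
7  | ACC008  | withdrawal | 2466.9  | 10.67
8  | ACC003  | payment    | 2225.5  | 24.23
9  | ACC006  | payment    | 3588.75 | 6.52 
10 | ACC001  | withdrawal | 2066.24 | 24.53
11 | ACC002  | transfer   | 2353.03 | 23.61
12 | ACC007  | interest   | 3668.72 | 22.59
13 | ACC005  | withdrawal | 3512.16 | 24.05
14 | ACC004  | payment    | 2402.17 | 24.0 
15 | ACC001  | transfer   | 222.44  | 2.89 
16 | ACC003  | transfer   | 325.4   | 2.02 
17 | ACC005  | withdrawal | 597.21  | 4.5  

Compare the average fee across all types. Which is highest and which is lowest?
SELECT type, AVG(fee)
FROM transactions
GROUP BY type
ORDER BY AVG(fee)

All groups:
  transfer: 11.11
  interest: 11.32
  payment: 15.71
  withdrawal: 15.94

Highest: withdrawal (15.94)
Lowest: transfer (11.11)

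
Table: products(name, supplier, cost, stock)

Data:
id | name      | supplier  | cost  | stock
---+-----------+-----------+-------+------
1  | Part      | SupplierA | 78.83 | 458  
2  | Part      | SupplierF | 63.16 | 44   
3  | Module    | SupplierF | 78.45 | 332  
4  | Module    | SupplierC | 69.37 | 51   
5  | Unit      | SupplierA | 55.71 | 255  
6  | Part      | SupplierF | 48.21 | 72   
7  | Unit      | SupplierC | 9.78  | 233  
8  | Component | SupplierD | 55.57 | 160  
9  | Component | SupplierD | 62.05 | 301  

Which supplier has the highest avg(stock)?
SELECT supplier, AVG(stock) as val
FROM products
GROUP BY supplier
ORDER BY val DESC
LIMIT 1

Result: SupplierA with avg(stock) = 356.50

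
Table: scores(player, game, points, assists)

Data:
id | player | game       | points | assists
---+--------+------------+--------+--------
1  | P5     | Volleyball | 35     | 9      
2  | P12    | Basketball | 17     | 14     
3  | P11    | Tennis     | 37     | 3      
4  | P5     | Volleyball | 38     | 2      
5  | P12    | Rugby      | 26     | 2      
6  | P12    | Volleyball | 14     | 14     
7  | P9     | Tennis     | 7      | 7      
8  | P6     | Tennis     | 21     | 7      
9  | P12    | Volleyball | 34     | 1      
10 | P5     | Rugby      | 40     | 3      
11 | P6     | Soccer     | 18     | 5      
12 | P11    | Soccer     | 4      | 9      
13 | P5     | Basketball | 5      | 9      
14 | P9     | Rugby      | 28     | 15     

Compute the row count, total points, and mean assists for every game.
SELECT game,
       COUNT(*) as cnt,
       SUM(points) as total_points,
       AVG(assists) as avg_assists
FROM scores
GROUP BY game

Result:
  Basketball: 2 records, 22 total points, 11.50 avg assists
  Rugby: 3 records, 94 total points, 6.67 avg assists
  Soccer: 2 records, 22 total points, 7.00 avg assists
  Tennis: 3 records, 65 total points, 5.67 avg assists
  Volleyball: 4 records, 121 total points, 6.50 avg assists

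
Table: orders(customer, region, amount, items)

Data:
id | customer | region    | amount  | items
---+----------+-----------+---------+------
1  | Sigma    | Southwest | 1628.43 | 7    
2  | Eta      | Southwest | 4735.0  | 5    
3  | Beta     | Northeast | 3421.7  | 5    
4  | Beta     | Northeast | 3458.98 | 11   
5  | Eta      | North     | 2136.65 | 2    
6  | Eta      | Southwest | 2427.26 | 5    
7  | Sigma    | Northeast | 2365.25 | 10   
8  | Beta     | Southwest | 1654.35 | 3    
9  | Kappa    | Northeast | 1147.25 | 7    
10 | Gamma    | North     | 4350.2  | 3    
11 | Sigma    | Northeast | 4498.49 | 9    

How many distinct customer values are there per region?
SELECT region, COUNT(DISTINCT customer)
FROM orders
GROUP BY region

Result:
  North: 2 distinct
  Northeast: 3 distinct
  Southwest: 3 distinct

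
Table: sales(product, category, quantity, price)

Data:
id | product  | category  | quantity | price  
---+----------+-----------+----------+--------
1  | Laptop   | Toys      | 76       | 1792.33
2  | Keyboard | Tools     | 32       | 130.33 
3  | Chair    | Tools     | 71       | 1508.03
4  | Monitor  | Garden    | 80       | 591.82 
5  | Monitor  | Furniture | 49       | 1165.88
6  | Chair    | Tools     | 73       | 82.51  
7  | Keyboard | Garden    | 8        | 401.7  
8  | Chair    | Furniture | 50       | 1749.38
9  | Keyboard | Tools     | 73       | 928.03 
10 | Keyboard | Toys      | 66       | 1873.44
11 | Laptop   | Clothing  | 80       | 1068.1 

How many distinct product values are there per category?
SELECT category, COUNT(DISTINCT product)
FROM sales
GROUP BY category

Result:
  Clothing: 1 distinct
  Furniture: 2 distinct
  Garden: 2 distinct
  Tools: 2 distinct
  Toys: 2 distinct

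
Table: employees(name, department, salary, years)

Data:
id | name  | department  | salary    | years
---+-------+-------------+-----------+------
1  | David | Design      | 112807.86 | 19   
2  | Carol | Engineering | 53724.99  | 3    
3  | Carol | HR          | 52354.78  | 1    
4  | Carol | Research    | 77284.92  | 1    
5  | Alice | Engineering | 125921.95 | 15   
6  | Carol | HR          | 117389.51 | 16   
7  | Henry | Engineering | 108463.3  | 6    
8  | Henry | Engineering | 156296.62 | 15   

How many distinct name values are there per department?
SELECT department, COUNT(DISTINCT name)
FROM employees
GROUP BY department

Result:
  Design: 1 distinct
  Engineering: 3 distinct
  HR: 1 distinct
  Research: 1 distinct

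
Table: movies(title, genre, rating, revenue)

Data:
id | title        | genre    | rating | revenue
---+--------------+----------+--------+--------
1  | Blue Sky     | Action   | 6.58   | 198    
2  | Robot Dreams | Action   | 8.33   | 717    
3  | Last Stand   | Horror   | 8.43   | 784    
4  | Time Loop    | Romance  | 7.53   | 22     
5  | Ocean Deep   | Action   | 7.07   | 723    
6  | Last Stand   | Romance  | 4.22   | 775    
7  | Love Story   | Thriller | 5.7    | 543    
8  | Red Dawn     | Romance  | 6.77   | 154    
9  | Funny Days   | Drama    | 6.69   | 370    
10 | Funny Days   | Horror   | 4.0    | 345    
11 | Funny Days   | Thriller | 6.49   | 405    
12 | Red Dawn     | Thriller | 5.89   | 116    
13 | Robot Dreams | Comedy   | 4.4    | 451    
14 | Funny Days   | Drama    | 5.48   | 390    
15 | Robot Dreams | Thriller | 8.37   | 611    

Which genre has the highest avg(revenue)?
SELECT genre, AVG(revenue) as val
FROM movies
GROUP BY genre
ORDER BY val DESC
LIMIT 1

Result: Horror with avg(revenue) = 564.50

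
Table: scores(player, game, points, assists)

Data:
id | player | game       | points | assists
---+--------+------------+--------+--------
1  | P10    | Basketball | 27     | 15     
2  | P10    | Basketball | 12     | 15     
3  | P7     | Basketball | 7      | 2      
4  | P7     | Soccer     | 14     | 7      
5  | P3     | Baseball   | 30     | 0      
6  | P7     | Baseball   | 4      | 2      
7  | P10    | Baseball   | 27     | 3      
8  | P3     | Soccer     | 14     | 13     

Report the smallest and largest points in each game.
SELECT game, MIN(points), MAX(points)
FROM scores
GROUP BY game

Result:
  Baseball: min=4, max=30
  Basketball: min=7, max=27
  Soccer: min=14, max=14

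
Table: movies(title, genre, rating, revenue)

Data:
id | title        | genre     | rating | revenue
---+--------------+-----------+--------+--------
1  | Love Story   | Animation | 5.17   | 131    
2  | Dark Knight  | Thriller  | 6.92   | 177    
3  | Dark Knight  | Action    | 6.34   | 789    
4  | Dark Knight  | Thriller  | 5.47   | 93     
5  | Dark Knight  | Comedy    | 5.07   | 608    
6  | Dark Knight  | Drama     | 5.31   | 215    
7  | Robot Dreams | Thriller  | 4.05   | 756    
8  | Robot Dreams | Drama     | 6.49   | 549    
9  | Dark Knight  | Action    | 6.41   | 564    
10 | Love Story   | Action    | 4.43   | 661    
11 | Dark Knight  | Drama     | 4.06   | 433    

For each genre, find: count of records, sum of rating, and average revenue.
SELECT genre,
       COUNT(*) as cnt,
       SUM(rating) as total_rating,
       AVG(revenue) as avg_revenue
FROM movies
GROUP BY genre

Result:
  Action: 3 records, 17.18 total rating, 671.33 avg revenue
  Animation: 1 records, 5.17 total rating, 131.00 avg revenue
  Comedy: 1 records, 5.07 total rating, 608.00 avg revenue
  Drama: 3 records, 15.86 total rating, 399.00 avg revenue
  Thriller: 3 records, 16.44 total rating, 342.00 avg revenue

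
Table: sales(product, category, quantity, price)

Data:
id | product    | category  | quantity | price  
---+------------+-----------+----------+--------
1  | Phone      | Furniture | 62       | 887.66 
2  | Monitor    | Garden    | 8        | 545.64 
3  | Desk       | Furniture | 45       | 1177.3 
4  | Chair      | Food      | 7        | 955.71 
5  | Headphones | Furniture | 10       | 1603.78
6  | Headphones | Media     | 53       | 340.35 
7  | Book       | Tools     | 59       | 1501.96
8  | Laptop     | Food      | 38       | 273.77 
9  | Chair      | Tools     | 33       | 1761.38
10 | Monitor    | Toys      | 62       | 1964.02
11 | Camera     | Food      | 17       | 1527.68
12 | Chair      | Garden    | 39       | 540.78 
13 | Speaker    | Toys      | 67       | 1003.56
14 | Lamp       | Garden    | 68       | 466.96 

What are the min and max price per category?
SELECT category, MIN(price), MAX(price)
FROM sales
GROUP BY category

Result:
  Food: min=273.77, max=1527.68
  Furniture: min=887.66, max=1603.78
  Garden: min=466.96, max=545.64
  Media: min=340.35, max=340.35
  Tools: min=1501.96, max=1761.38
  Toys: min=1003.56, max=1964.02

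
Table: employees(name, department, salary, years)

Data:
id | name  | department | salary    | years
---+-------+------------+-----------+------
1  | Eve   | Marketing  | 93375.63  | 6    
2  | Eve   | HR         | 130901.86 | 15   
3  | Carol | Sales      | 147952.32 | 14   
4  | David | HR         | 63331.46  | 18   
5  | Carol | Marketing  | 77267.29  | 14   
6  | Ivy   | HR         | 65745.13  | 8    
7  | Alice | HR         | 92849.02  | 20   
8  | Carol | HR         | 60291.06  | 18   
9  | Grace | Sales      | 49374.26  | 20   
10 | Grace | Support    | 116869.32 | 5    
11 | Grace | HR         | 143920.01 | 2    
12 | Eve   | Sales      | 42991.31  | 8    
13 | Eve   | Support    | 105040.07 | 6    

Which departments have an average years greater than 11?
SELECT department, AVG(years)
FROM employees
GROUP BY department
HAVING AVG(years) > 11

Result:
  HR: avg=13.50
  Sales: avg=14.00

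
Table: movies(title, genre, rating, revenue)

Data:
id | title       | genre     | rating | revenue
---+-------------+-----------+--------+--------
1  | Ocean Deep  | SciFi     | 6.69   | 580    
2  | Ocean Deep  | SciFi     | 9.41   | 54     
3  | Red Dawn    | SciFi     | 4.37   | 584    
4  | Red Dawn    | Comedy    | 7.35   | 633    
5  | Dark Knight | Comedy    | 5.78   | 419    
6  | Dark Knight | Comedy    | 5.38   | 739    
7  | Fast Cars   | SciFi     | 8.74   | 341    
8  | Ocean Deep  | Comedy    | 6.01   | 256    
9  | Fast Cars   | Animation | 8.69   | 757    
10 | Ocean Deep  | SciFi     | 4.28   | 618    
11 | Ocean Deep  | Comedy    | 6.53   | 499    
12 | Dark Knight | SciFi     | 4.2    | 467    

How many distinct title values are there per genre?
SELECT genre, COUNT(DISTINCT title)
FROM movies
GROUP BY genre

Result:
  Animation: 1 distinct
  Comedy: 3 distinct
  SciFi: 4 distinct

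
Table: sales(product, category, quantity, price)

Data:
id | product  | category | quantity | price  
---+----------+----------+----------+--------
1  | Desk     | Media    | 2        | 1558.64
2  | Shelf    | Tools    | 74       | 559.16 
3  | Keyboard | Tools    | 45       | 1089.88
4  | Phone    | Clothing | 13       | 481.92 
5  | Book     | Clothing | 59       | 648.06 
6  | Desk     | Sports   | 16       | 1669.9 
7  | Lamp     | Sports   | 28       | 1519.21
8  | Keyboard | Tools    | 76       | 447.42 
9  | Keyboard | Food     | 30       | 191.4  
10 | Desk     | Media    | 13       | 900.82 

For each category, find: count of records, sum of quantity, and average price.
SELECT category,
       COUNT(*) as cnt,
       SUM(quantity) as total_quantity,
       AVG(price) as avg_price
FROM sales
GROUP BY category

Result:
  Clothing: 2 records, 72 total quantity, 564.99 avg price
  Food: 1 records, 30 total quantity, 191.40 avg price
  Media: 2 records, 15 total quantity, 1229.73 avg price
  Sports: 2 records, 44 total quantity, 1594.56 avg price
  Tools: 3 records, 195 total quantity, 698.82 avg price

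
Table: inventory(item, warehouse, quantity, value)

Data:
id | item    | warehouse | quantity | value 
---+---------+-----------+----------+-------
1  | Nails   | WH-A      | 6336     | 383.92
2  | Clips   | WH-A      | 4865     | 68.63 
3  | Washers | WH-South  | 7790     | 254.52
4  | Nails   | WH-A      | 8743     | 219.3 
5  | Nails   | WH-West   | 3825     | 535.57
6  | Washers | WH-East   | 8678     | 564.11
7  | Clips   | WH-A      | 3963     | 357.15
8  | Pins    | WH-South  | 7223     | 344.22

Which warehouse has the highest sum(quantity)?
SELECT warehouse, SUM(quantity) as val
FROM inventory
GROUP BY warehouse
ORDER BY val DESC
LIMIT 1

Result: WH-A with sum(quantity) = 23907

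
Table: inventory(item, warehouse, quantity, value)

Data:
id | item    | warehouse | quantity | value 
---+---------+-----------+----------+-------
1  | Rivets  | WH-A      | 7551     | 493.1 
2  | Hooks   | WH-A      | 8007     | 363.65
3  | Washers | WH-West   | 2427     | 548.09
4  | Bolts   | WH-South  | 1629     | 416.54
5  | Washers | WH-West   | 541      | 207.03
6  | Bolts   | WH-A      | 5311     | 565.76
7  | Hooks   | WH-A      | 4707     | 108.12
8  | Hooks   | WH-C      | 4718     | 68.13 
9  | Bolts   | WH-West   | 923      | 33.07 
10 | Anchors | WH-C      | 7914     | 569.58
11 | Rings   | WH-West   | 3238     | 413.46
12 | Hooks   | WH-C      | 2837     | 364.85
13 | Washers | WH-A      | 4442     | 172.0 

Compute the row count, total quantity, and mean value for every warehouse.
SELECT warehouse,
       COUNT(*) as cnt,
       SUM(quantity) as total_quantity,
       AVG(value) as avg_value
FROM inventory
GROUP BY warehouse

Result:
  WH-A: 5 records, 30018 total quantity, 340.53 avg value
  WH-C: 3 records, 15469 total quantity, 334.19 avg value
  WH-South: 1 records, 1629 total quantity, 416.54 avg value
  WH-West: 4 records, 7129 total quantity, 300.41 avg value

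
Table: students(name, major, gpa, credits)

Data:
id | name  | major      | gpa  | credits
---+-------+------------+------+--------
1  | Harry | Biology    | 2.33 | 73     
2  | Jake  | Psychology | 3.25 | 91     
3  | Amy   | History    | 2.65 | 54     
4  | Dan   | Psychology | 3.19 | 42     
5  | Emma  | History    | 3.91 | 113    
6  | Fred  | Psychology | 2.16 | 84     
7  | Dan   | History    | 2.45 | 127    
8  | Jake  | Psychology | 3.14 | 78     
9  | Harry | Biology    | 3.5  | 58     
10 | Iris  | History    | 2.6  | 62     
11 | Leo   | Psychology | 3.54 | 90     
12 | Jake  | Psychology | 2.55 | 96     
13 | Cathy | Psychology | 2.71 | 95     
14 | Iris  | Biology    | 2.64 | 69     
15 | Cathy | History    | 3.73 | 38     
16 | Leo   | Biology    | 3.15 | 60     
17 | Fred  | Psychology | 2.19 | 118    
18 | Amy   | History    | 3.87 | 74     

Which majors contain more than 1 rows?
SELECT major, COUNT(*) as cnt
FROM students
GROUP BY major
HAVING COUNT(*) > 1

Result:
  Biology: 4
  History: 6
  Psychology: 8

Note: HAVING filters groups after aggregation, WHERE filters rows before.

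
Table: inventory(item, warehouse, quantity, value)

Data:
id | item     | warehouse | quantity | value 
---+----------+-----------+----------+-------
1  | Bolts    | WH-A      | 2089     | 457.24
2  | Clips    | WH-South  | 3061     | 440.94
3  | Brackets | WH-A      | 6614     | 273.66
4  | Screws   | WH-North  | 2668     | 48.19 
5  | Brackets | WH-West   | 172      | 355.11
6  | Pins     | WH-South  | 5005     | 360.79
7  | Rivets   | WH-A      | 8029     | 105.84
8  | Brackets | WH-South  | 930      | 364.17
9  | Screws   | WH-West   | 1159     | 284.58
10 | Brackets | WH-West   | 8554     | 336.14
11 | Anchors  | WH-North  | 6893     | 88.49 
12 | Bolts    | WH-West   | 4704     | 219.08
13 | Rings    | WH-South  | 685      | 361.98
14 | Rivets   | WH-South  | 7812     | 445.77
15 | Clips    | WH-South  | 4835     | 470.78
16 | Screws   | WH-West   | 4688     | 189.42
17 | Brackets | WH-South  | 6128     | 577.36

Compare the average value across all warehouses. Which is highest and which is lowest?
SELECT warehouse, AVG(value)
FROM inventory
GROUP BY warehouse
ORDER BY AVG(value)

All groups:
  WH-North: 68.34
  WH-West: 276.87
  WH-A: 278.91
  WH-South: 431.68

Highest: WH-South (431.68)
Lowest: WH-North (68.34)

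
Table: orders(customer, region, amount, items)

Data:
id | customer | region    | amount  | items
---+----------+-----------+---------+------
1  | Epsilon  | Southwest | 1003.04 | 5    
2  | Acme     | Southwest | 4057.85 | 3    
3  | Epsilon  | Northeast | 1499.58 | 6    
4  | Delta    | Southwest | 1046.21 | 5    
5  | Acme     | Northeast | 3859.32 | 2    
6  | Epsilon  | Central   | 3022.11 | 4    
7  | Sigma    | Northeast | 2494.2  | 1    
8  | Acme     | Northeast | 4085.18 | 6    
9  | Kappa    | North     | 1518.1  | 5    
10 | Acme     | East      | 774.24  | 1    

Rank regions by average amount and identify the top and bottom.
SELECT region, AVG(amount)
FROM orders
GROUP BY region
ORDER BY AVG(amount)

All groups:
  East: 774.24
  North: 1518.10
  Southwest: 2035.70
  Northeast: 2984.57
  Central: 3022.11

Highest: Central (3022.11)
Lowest: East (774.24)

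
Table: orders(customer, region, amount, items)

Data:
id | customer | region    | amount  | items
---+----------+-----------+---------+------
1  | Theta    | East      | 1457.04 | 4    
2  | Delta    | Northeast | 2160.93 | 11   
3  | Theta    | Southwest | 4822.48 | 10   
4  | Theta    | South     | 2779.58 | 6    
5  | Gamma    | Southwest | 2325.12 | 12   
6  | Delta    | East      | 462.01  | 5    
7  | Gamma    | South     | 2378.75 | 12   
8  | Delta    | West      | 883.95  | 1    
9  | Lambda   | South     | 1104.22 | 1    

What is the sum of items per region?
SELECT region, SUM(items) as result
FROM orders
GROUP BY region

Result:
  East: 9
  Northeast: 11
  South: 19
  Southwest: 22
  West: 1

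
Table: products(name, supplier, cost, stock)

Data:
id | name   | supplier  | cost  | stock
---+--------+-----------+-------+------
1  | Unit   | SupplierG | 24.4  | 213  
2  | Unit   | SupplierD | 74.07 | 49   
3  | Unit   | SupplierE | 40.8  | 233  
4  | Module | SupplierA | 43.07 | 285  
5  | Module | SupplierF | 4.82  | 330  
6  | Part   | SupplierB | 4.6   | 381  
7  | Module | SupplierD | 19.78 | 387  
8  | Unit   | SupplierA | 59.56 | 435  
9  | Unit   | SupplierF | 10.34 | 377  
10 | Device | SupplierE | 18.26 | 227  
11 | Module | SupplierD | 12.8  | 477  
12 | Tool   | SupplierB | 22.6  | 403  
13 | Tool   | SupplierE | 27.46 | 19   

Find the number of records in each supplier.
SELECT supplier, COUNT(*) as count
FROM products
GROUP BY supplier

Result:
  SupplierA: 2
  SupplierB: 2
  SupplierD: 3
  SupplierE: 3
  SupplierF: 2
  SupplierG: 1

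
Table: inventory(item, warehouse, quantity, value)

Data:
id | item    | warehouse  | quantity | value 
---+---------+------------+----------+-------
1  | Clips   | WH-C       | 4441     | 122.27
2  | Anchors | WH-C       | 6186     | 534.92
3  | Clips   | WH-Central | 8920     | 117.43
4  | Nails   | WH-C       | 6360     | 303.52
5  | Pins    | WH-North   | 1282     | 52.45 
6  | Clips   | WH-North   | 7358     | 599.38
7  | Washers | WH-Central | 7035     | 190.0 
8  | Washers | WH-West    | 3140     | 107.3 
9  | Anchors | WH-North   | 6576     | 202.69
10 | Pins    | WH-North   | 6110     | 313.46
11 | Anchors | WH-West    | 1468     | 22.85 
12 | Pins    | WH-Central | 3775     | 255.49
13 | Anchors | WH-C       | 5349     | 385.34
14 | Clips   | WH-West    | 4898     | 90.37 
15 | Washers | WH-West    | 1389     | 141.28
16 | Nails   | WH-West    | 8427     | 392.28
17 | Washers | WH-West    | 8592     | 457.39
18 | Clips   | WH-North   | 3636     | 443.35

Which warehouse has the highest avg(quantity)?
SELECT warehouse, AVG(quantity) as val
FROM inventory
GROUP BY warehouse
ORDER BY val DESC
LIMIT 1

Result: WH-Central with avg(quantity) = 6576.67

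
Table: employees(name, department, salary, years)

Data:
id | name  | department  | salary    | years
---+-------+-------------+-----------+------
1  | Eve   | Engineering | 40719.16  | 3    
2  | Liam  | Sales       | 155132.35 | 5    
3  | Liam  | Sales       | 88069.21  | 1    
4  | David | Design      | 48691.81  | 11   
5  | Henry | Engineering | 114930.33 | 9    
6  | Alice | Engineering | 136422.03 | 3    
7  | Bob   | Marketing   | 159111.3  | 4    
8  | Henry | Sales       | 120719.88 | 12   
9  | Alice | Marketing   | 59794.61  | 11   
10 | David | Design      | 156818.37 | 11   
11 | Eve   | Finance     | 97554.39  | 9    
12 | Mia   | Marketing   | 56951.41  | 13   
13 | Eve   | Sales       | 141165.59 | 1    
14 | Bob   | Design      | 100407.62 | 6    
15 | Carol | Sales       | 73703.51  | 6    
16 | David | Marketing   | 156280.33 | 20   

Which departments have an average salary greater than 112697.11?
SELECT department, AVG(salary)
FROM employees
GROUP BY department
HAVING AVG(salary) > 112697.11

Result:
  Sales: avg=115758.11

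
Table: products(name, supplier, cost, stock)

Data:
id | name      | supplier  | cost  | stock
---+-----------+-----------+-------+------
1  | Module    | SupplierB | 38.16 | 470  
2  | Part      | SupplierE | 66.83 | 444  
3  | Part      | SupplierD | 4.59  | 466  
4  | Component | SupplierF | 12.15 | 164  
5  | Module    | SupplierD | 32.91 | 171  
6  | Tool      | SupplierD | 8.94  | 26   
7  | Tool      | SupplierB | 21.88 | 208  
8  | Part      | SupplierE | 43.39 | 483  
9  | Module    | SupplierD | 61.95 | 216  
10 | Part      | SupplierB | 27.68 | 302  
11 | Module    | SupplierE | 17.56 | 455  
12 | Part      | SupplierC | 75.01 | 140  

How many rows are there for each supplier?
SELECT supplier, COUNT(*) as count
FROM products
GROUP BY supplier

Result:
  SupplierB: 3
  SupplierC: 1
  SupplierD: 4
  SupplierE: 3
  SupplierF: 1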